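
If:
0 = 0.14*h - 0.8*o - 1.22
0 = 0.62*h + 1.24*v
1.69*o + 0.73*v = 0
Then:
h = -37.22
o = -8.04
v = 18.61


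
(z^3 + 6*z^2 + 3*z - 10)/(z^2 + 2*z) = z + 4 - 5/z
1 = 1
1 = 1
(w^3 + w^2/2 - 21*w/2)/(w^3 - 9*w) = (w + 7/2)/(w + 3)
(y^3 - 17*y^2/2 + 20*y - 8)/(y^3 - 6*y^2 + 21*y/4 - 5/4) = 2*(y^2 - 8*y + 16)/(2*y^2 - 11*y + 5)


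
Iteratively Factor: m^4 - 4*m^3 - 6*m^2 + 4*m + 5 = (m + 1)*(m^3 - 5*m^2 - m + 5) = (m - 5)*(m + 1)*(m^2 - 1) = (m - 5)*(m - 1)*(m + 1)*(m + 1)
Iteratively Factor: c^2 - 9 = (c - 3)*(c + 3)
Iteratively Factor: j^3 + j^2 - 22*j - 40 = (j + 4)*(j^2 - 3*j - 10) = (j - 5)*(j + 4)*(j + 2)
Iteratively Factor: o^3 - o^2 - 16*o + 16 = (o - 1)*(o^2 - 16) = (o - 1)*(o + 4)*(o - 4)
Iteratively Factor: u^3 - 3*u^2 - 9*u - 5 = (u - 5)*(u^2 + 2*u + 1) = (u - 5)*(u + 1)*(u + 1)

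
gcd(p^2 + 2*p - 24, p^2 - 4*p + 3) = 1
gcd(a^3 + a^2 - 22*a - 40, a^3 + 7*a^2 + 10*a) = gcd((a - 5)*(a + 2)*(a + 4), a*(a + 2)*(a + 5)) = a + 2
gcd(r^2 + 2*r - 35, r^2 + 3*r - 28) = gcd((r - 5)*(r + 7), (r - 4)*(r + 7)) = r + 7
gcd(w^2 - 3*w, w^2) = w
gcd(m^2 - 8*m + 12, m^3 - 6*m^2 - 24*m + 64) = m - 2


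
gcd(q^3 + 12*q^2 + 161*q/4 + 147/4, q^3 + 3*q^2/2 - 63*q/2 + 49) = q + 7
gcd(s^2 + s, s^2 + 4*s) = s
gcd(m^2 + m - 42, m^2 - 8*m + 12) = m - 6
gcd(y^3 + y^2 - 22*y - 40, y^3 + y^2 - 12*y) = y + 4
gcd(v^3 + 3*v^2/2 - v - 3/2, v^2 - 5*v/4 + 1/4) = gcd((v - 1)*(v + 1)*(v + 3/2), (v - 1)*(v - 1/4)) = v - 1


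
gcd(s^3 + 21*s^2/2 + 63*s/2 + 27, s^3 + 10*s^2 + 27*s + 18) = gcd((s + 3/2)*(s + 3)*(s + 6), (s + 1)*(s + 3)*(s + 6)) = s^2 + 9*s + 18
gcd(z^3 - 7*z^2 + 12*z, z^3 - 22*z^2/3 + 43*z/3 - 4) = z^2 - 7*z + 12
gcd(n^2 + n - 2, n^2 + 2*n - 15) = 1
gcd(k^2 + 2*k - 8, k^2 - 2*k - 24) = k + 4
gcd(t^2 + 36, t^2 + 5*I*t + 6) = t + 6*I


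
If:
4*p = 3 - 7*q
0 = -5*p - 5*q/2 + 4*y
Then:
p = 28*y/25 - 3/10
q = 3/5 - 16*y/25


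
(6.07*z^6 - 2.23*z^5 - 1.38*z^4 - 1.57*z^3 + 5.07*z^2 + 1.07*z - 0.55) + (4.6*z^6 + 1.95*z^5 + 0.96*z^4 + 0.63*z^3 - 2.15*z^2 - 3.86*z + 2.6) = 10.67*z^6 - 0.28*z^5 - 0.42*z^4 - 0.94*z^3 + 2.92*z^2 - 2.79*z + 2.05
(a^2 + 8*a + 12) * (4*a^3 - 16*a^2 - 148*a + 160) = 4*a^5 + 16*a^4 - 228*a^3 - 1216*a^2 - 496*a + 1920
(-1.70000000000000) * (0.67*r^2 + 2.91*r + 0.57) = -1.139*r^2 - 4.947*r - 0.969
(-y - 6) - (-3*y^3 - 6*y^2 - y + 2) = 3*y^3 + 6*y^2 - 8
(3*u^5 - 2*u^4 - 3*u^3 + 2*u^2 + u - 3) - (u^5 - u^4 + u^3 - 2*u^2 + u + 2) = 2*u^5 - u^4 - 4*u^3 + 4*u^2 - 5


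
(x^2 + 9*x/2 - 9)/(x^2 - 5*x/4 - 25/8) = 4*(-2*x^2 - 9*x + 18)/(-8*x^2 + 10*x + 25)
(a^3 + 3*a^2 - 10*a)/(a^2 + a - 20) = a*(a - 2)/(a - 4)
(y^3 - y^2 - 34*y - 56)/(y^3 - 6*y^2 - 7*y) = (y^2 + 6*y + 8)/(y*(y + 1))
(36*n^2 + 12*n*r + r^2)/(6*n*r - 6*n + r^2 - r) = (6*n + r)/(r - 1)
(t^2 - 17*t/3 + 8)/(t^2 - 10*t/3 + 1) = (3*t - 8)/(3*t - 1)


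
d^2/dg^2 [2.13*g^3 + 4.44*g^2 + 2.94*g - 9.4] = 12.78*g + 8.88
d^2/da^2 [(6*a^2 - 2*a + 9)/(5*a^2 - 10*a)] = 2*(10*a^3 + 27*a^2 - 54*a + 36)/(5*a^3*(a^3 - 6*a^2 + 12*a - 8))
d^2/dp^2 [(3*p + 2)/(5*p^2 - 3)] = 30*(5*p^3 + 10*p^2 + 9*p + 2)/(125*p^6 - 225*p^4 + 135*p^2 - 27)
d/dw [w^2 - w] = 2*w - 1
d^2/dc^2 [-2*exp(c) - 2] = -2*exp(c)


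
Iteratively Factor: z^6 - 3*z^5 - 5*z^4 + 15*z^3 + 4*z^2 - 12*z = (z + 2)*(z^5 - 5*z^4 + 5*z^3 + 5*z^2 - 6*z) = (z + 1)*(z + 2)*(z^4 - 6*z^3 + 11*z^2 - 6*z) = (z - 2)*(z + 1)*(z + 2)*(z^3 - 4*z^2 + 3*z) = (z - 2)*(z - 1)*(z + 1)*(z + 2)*(z^2 - 3*z) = (z - 3)*(z - 2)*(z - 1)*(z + 1)*(z + 2)*(z)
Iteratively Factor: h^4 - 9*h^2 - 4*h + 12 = (h + 2)*(h^3 - 2*h^2 - 5*h + 6) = (h - 3)*(h + 2)*(h^2 + h - 2) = (h - 3)*(h - 1)*(h + 2)*(h + 2)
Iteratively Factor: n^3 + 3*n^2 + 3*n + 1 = (n + 1)*(n^2 + 2*n + 1) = (n + 1)^2*(n + 1)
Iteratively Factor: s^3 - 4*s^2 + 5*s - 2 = (s - 2)*(s^2 - 2*s + 1) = (s - 2)*(s - 1)*(s - 1)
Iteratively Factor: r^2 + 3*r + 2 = (r + 2)*(r + 1)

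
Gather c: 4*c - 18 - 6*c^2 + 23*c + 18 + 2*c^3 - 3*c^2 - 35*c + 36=2*c^3 - 9*c^2 - 8*c + 36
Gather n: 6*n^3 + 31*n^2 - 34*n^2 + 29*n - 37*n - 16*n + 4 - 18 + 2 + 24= 6*n^3 - 3*n^2 - 24*n + 12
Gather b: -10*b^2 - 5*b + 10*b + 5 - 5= -10*b^2 + 5*b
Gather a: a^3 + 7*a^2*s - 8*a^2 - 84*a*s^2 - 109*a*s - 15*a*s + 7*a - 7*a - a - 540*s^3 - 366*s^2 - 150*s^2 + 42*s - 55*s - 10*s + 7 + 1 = a^3 + a^2*(7*s - 8) + a*(-84*s^2 - 124*s - 1) - 540*s^3 - 516*s^2 - 23*s + 8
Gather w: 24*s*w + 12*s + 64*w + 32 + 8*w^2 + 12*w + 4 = 12*s + 8*w^2 + w*(24*s + 76) + 36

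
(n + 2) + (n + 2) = 2*n + 4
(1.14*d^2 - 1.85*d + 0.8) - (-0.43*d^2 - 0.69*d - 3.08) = 1.57*d^2 - 1.16*d + 3.88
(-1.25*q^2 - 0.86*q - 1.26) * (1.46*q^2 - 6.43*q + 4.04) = -1.825*q^4 + 6.7819*q^3 - 1.3598*q^2 + 4.6274*q - 5.0904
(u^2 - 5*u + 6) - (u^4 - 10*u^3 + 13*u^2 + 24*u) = -u^4 + 10*u^3 - 12*u^2 - 29*u + 6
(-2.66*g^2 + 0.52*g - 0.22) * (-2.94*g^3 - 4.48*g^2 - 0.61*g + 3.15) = 7.8204*g^5 + 10.388*g^4 - 0.0602*g^3 - 7.7106*g^2 + 1.7722*g - 0.693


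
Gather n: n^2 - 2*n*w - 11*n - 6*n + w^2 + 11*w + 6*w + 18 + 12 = n^2 + n*(-2*w - 17) + w^2 + 17*w + 30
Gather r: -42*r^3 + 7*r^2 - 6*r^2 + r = -42*r^3 + r^2 + r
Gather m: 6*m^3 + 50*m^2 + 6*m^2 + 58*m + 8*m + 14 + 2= 6*m^3 + 56*m^2 + 66*m + 16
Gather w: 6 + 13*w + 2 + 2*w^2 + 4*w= 2*w^2 + 17*w + 8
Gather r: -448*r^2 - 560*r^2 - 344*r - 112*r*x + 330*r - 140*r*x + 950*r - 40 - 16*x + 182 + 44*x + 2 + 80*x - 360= -1008*r^2 + r*(936 - 252*x) + 108*x - 216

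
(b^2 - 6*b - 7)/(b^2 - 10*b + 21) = (b + 1)/(b - 3)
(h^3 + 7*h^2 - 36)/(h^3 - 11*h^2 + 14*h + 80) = (h^3 + 7*h^2 - 36)/(h^3 - 11*h^2 + 14*h + 80)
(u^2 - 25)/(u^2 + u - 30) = (u + 5)/(u + 6)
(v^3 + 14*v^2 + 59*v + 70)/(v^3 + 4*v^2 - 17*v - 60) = (v^2 + 9*v + 14)/(v^2 - v - 12)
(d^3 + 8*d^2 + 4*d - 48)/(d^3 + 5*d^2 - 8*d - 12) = (d + 4)/(d + 1)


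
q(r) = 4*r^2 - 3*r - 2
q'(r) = 8*r - 3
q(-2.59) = 32.60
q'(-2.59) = -23.72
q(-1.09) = 6.02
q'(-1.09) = -11.72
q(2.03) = 8.39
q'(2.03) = 13.24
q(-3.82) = 67.83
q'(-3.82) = -33.56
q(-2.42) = 28.69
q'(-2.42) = -22.36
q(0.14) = -2.34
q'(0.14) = -1.88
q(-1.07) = 5.79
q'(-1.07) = -11.56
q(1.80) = 5.56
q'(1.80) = 11.40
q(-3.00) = 43.00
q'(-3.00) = -27.00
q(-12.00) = 610.00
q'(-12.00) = -99.00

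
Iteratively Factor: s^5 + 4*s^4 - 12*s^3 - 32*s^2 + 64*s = (s - 2)*(s^4 + 6*s^3 - 32*s) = (s - 2)^2*(s^3 + 8*s^2 + 16*s) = s*(s - 2)^2*(s^2 + 8*s + 16) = s*(s - 2)^2*(s + 4)*(s + 4)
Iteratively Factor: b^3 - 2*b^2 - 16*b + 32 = (b - 2)*(b^2 - 16) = (b - 4)*(b - 2)*(b + 4)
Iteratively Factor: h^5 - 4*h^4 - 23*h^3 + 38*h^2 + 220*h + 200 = (h + 2)*(h^4 - 6*h^3 - 11*h^2 + 60*h + 100) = (h + 2)^2*(h^3 - 8*h^2 + 5*h + 50) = (h - 5)*(h + 2)^2*(h^2 - 3*h - 10) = (h - 5)*(h + 2)^3*(h - 5)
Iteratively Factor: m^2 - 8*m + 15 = (m - 3)*(m - 5)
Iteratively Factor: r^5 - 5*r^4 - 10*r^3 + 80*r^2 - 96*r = (r - 3)*(r^4 - 2*r^3 - 16*r^2 + 32*r) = r*(r - 3)*(r^3 - 2*r^2 - 16*r + 32) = r*(r - 4)*(r - 3)*(r^2 + 2*r - 8) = r*(r - 4)*(r - 3)*(r - 2)*(r + 4)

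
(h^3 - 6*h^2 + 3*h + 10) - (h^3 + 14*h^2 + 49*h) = -20*h^2 - 46*h + 10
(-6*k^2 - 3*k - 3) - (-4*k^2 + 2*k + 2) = -2*k^2 - 5*k - 5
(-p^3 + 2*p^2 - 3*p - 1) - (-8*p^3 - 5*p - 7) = 7*p^3 + 2*p^2 + 2*p + 6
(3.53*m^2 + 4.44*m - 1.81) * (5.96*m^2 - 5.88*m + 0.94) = 21.0388*m^4 + 5.706*m^3 - 33.5766*m^2 + 14.8164*m - 1.7014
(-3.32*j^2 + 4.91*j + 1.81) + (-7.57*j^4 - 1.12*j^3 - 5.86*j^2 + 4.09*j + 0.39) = -7.57*j^4 - 1.12*j^3 - 9.18*j^2 + 9.0*j + 2.2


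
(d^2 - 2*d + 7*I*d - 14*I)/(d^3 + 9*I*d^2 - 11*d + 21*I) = (d - 2)/(d^2 + 2*I*d + 3)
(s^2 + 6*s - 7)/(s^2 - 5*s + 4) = (s + 7)/(s - 4)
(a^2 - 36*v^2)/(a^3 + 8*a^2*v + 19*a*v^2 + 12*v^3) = (a^2 - 36*v^2)/(a^3 + 8*a^2*v + 19*a*v^2 + 12*v^3)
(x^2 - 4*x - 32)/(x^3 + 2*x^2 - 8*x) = (x - 8)/(x*(x - 2))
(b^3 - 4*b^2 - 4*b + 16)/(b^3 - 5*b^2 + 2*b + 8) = (b + 2)/(b + 1)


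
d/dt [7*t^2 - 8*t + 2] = 14*t - 8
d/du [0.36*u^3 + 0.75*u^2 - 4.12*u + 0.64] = 1.08*u^2 + 1.5*u - 4.12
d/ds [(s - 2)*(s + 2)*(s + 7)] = 3*s^2 + 14*s - 4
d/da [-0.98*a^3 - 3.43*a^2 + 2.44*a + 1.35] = -2.94*a^2 - 6.86*a + 2.44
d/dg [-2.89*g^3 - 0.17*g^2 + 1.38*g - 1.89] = -8.67*g^2 - 0.34*g + 1.38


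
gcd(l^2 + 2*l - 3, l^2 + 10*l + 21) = l + 3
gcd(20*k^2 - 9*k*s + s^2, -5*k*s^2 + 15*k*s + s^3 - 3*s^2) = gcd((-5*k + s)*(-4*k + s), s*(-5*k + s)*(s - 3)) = -5*k + s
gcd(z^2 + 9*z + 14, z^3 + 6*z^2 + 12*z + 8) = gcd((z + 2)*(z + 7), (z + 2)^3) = z + 2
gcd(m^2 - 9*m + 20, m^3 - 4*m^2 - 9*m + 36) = m - 4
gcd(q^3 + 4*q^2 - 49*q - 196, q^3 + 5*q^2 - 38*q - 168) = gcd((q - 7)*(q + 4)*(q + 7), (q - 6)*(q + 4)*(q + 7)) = q^2 + 11*q + 28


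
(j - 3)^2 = j^2 - 6*j + 9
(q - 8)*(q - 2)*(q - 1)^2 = q^4 - 12*q^3 + 37*q^2 - 42*q + 16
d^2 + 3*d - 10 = (d - 2)*(d + 5)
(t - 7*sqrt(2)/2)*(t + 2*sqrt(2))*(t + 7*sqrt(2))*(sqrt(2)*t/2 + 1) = sqrt(2)*t^4/2 + 13*t^3/2 - 12*sqrt(2)*t^2 - 133*t - 98*sqrt(2)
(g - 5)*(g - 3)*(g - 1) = g^3 - 9*g^2 + 23*g - 15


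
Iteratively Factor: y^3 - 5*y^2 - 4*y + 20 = (y + 2)*(y^2 - 7*y + 10) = (y - 5)*(y + 2)*(y - 2)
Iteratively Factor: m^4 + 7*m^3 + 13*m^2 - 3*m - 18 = (m + 2)*(m^3 + 5*m^2 + 3*m - 9) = (m - 1)*(m + 2)*(m^2 + 6*m + 9) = (m - 1)*(m + 2)*(m + 3)*(m + 3)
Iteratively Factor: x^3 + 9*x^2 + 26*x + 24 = (x + 3)*(x^2 + 6*x + 8) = (x + 2)*(x + 3)*(x + 4)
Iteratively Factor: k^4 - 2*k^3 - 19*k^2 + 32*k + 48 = (k + 1)*(k^3 - 3*k^2 - 16*k + 48) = (k + 1)*(k + 4)*(k^2 - 7*k + 12) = (k - 4)*(k + 1)*(k + 4)*(k - 3)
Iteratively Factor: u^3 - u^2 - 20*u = (u + 4)*(u^2 - 5*u) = u*(u + 4)*(u - 5)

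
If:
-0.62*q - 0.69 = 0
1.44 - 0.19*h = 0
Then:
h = 7.58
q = -1.11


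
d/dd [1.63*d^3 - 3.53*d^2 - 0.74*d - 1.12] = 4.89*d^2 - 7.06*d - 0.74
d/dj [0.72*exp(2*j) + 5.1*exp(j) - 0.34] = (1.44*exp(j) + 5.1)*exp(j)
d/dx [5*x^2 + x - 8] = 10*x + 1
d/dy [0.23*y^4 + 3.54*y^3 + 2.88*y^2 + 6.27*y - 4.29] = 0.92*y^3 + 10.62*y^2 + 5.76*y + 6.27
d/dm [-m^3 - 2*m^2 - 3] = m*(-3*m - 4)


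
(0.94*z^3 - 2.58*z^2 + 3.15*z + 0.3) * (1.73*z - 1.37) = 1.6262*z^4 - 5.7512*z^3 + 8.9841*z^2 - 3.7965*z - 0.411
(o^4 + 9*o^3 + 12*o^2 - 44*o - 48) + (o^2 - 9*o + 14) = o^4 + 9*o^3 + 13*o^2 - 53*o - 34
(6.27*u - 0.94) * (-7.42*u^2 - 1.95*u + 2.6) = -46.5234*u^3 - 5.2517*u^2 + 18.135*u - 2.444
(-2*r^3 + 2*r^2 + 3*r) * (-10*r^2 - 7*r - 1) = 20*r^5 - 6*r^4 - 42*r^3 - 23*r^2 - 3*r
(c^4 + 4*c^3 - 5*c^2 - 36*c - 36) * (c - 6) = c^5 - 2*c^4 - 29*c^3 - 6*c^2 + 180*c + 216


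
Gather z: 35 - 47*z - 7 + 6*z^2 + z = 6*z^2 - 46*z + 28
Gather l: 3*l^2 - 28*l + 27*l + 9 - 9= 3*l^2 - l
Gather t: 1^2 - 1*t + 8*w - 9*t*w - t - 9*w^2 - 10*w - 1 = t*(-9*w - 2) - 9*w^2 - 2*w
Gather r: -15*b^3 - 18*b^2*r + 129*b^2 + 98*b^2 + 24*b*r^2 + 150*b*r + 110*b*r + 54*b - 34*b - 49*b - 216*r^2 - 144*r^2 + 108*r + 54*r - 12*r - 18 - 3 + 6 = -15*b^3 + 227*b^2 - 29*b + r^2*(24*b - 360) + r*(-18*b^2 + 260*b + 150) - 15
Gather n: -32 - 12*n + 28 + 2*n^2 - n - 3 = 2*n^2 - 13*n - 7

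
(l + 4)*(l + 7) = l^2 + 11*l + 28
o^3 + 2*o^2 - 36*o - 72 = (o - 6)*(o + 2)*(o + 6)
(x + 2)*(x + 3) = x^2 + 5*x + 6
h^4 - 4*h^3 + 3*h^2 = h^2*(h - 3)*(h - 1)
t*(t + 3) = t^2 + 3*t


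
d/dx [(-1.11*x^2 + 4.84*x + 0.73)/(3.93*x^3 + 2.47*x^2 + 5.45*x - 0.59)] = (4.3623*x^4 - 38.0424*x^3 - 26.611*x^2 - 2.2964*x - 6.8341)/(15.4449*x^6 + 19.4142*x^5 + 48.9379*x^4 + 22.2856*x^3 + 26.7879*x^2 - 6.431*x + 0.3481)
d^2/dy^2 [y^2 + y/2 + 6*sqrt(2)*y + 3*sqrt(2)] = 2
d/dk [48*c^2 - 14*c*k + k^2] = -14*c + 2*k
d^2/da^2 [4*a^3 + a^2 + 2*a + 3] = 24*a + 2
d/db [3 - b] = -1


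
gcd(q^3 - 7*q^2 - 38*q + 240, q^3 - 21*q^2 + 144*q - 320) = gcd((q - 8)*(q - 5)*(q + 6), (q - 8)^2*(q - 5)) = q^2 - 13*q + 40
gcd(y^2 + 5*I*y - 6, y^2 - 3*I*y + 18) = y + 3*I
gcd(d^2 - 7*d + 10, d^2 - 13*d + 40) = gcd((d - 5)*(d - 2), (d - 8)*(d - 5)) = d - 5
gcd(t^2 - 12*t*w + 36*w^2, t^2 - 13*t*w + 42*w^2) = t - 6*w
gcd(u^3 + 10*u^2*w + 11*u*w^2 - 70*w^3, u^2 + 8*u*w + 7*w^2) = u + 7*w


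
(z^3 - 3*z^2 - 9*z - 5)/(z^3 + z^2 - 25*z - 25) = (z + 1)/(z + 5)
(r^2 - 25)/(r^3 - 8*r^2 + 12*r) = (r^2 - 25)/(r*(r^2 - 8*r + 12))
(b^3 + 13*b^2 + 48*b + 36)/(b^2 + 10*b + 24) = (b^2 + 7*b + 6)/(b + 4)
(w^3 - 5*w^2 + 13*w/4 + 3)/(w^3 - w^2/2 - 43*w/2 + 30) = (w + 1/2)/(w + 5)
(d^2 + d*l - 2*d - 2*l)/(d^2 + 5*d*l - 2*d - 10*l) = (d + l)/(d + 5*l)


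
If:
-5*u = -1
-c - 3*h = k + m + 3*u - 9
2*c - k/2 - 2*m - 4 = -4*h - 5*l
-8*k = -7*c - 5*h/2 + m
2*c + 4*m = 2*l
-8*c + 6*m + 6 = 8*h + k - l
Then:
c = -87758/35835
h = 44612/11945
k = -7628/7167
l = -7390/7167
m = 8468/11945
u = 1/5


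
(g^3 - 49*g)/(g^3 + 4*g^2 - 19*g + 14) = g*(g - 7)/(g^2 - 3*g + 2)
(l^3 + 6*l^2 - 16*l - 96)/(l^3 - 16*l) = (l + 6)/l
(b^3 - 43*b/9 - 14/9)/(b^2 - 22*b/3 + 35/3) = (3*b^2 + 7*b + 2)/(3*(b - 5))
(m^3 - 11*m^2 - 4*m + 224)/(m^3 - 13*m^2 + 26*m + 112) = (m + 4)/(m + 2)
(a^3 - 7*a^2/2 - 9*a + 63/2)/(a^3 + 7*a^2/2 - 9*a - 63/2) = (2*a - 7)/(2*a + 7)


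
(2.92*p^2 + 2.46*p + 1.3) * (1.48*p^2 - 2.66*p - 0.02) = 4.3216*p^4 - 4.1264*p^3 - 4.678*p^2 - 3.5072*p - 0.026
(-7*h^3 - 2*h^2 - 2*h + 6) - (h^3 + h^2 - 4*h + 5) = -8*h^3 - 3*h^2 + 2*h + 1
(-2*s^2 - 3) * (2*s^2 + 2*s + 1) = -4*s^4 - 4*s^3 - 8*s^2 - 6*s - 3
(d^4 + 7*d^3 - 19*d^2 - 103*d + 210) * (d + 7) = d^5 + 14*d^4 + 30*d^3 - 236*d^2 - 511*d + 1470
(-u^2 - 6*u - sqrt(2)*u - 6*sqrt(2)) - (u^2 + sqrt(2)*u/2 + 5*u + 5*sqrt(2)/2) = -2*u^2 - 11*u - 3*sqrt(2)*u/2 - 17*sqrt(2)/2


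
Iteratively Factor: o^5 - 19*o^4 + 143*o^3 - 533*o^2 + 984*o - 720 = (o - 3)*(o^4 - 16*o^3 + 95*o^2 - 248*o + 240) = (o - 4)*(o - 3)*(o^3 - 12*o^2 + 47*o - 60) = (o - 4)*(o - 3)^2*(o^2 - 9*o + 20) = (o - 4)^2*(o - 3)^2*(o - 5)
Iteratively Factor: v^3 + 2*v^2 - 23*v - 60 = (v + 4)*(v^2 - 2*v - 15) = (v - 5)*(v + 4)*(v + 3)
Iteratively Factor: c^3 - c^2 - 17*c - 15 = (c + 3)*(c^2 - 4*c - 5) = (c - 5)*(c + 3)*(c + 1)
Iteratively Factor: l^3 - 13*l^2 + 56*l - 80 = (l - 5)*(l^2 - 8*l + 16) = (l - 5)*(l - 4)*(l - 4)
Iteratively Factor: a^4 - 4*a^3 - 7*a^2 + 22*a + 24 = (a + 2)*(a^3 - 6*a^2 + 5*a + 12) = (a - 3)*(a + 2)*(a^2 - 3*a - 4) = (a - 4)*(a - 3)*(a + 2)*(a + 1)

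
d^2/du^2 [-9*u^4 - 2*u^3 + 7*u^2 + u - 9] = -108*u^2 - 12*u + 14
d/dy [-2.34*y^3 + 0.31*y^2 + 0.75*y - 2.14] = -7.02*y^2 + 0.62*y + 0.75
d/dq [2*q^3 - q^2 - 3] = 2*q*(3*q - 1)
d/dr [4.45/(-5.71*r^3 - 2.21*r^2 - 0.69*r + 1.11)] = (76.2285*r^2 + 19.669*r + 3.0705)/(5.71*r^3 + 2.21*r^2 + 0.69*r - 1.11)^2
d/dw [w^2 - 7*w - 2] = 2*w - 7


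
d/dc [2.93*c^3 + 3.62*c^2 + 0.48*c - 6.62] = 8.79*c^2 + 7.24*c + 0.48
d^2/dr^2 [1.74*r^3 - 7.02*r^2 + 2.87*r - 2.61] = 10.44*r - 14.04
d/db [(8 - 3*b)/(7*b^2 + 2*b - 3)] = 7*(3*b^2 - 16*b - 1)/(49*b^4 + 28*b^3 - 38*b^2 - 12*b + 9)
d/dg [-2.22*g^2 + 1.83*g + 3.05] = 1.83 - 4.44*g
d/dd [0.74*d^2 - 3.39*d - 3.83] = 1.48*d - 3.39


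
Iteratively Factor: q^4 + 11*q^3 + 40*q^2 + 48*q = (q)*(q^3 + 11*q^2 + 40*q + 48) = q*(q + 4)*(q^2 + 7*q + 12) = q*(q + 3)*(q + 4)*(q + 4)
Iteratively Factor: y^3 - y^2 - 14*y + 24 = (y - 2)*(y^2 + y - 12) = (y - 2)*(y + 4)*(y - 3)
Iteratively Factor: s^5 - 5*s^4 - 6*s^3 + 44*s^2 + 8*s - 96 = (s - 3)*(s^4 - 2*s^3 - 12*s^2 + 8*s + 32) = (s - 3)*(s + 2)*(s^3 - 4*s^2 - 4*s + 16) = (s - 3)*(s - 2)*(s + 2)*(s^2 - 2*s - 8) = (s - 4)*(s - 3)*(s - 2)*(s + 2)*(s + 2)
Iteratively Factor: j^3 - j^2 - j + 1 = (j - 1)*(j^2 - 1) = (j - 1)^2*(j + 1)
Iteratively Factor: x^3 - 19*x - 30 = (x + 3)*(x^2 - 3*x - 10) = (x + 2)*(x + 3)*(x - 5)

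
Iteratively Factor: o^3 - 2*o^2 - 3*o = (o)*(o^2 - 2*o - 3) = o*(o - 3)*(o + 1)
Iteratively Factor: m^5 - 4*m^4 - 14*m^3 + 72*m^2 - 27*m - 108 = (m + 4)*(m^4 - 8*m^3 + 18*m^2 - 27) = (m - 3)*(m + 4)*(m^3 - 5*m^2 + 3*m + 9) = (m - 3)*(m + 1)*(m + 4)*(m^2 - 6*m + 9) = (m - 3)^2*(m + 1)*(m + 4)*(m - 3)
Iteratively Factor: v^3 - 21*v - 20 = (v - 5)*(v^2 + 5*v + 4) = (v - 5)*(v + 1)*(v + 4)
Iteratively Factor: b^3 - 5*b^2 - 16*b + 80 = (b - 5)*(b^2 - 16) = (b - 5)*(b - 4)*(b + 4)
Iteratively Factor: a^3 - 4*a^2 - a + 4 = (a + 1)*(a^2 - 5*a + 4) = (a - 1)*(a + 1)*(a - 4)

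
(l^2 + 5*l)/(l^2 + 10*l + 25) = l/(l + 5)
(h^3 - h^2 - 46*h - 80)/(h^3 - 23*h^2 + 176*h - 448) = (h^2 + 7*h + 10)/(h^2 - 15*h + 56)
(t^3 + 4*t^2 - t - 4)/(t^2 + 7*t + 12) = (t^2 - 1)/(t + 3)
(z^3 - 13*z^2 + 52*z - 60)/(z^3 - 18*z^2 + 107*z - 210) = (z - 2)/(z - 7)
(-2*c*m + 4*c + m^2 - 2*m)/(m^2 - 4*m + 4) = (-2*c + m)/(m - 2)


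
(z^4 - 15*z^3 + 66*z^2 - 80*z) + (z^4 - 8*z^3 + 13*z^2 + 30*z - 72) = 2*z^4 - 23*z^3 + 79*z^2 - 50*z - 72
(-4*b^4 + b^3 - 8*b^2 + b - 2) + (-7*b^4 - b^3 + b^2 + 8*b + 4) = -11*b^4 - 7*b^2 + 9*b + 2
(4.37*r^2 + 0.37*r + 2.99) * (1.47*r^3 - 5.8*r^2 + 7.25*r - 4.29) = 6.4239*r^5 - 24.8021*r^4 + 33.9318*r^3 - 33.4068*r^2 + 20.0902*r - 12.8271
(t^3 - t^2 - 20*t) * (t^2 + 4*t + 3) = t^5 + 3*t^4 - 21*t^3 - 83*t^2 - 60*t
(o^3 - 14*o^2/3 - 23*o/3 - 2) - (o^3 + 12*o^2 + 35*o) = -50*o^2/3 - 128*o/3 - 2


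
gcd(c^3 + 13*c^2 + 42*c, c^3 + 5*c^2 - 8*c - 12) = c + 6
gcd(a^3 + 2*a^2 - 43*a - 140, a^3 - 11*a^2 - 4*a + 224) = a^2 - 3*a - 28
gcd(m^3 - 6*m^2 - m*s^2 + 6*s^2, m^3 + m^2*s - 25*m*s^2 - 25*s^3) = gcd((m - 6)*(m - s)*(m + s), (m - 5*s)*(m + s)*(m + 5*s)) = m + s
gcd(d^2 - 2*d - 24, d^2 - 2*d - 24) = d^2 - 2*d - 24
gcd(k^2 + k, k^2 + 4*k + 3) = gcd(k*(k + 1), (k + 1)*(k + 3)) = k + 1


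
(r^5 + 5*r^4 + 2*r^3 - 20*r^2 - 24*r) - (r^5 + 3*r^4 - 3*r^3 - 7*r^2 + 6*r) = 2*r^4 + 5*r^3 - 13*r^2 - 30*r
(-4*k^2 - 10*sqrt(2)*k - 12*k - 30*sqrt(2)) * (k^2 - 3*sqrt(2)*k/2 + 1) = -4*k^4 - 12*k^3 - 4*sqrt(2)*k^3 - 12*sqrt(2)*k^2 + 26*k^2 - 10*sqrt(2)*k + 78*k - 30*sqrt(2)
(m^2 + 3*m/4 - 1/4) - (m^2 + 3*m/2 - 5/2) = 9/4 - 3*m/4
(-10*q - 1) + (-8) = -10*q - 9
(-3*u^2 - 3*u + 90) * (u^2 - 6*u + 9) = -3*u^4 + 15*u^3 + 81*u^2 - 567*u + 810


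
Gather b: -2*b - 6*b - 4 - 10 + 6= -8*b - 8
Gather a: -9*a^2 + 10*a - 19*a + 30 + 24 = -9*a^2 - 9*a + 54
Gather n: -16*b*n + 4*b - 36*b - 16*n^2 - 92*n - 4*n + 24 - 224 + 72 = -32*b - 16*n^2 + n*(-16*b - 96) - 128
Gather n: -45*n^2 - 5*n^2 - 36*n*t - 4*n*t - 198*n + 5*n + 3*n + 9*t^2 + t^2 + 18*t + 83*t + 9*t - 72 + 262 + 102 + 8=-50*n^2 + n*(-40*t - 190) + 10*t^2 + 110*t + 300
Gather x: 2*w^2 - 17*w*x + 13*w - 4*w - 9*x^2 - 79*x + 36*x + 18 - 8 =2*w^2 + 9*w - 9*x^2 + x*(-17*w - 43) + 10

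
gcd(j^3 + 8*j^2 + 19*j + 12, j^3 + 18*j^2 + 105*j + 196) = j + 4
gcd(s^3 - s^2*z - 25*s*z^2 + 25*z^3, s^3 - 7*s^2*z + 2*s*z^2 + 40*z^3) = -s + 5*z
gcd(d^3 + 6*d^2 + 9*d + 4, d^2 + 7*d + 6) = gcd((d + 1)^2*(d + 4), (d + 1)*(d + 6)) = d + 1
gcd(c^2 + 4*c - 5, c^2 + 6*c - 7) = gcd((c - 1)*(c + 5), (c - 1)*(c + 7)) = c - 1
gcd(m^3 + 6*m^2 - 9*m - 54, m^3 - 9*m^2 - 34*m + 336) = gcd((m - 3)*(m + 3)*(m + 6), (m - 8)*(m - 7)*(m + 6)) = m + 6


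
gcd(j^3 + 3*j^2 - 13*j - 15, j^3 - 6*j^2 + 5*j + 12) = j^2 - 2*j - 3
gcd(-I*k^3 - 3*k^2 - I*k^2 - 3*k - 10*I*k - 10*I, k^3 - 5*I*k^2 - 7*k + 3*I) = 1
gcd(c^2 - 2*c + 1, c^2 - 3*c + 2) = c - 1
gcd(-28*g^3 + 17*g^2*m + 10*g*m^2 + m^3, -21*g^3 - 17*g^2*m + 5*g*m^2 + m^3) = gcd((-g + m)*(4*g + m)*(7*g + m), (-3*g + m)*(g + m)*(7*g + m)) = 7*g + m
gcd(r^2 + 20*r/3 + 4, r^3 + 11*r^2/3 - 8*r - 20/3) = r + 2/3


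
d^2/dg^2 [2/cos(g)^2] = 4*(2 - cos(2*g))/cos(g)^4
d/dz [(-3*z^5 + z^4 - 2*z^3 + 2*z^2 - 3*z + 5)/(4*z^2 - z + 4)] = (-36*z^6 + 20*z^5 - 71*z^4 + 20*z^3 - 14*z^2 - 24*z - 7)/(16*z^4 - 8*z^3 + 33*z^2 - 8*z + 16)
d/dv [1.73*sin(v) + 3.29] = 1.73*cos(v)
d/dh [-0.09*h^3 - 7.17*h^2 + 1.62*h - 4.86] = -0.27*h^2 - 14.34*h + 1.62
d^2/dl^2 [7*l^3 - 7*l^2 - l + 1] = 42*l - 14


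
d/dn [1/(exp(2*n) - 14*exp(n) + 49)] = 2*(7 - exp(n))*exp(n)/(exp(2*n) - 14*exp(n) + 49)^2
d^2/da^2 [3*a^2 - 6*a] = 6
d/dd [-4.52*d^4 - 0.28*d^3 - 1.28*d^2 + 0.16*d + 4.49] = -18.08*d^3 - 0.84*d^2 - 2.56*d + 0.16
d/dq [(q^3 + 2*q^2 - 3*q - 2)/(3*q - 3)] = (2*q^3 - q^2 - 4*q + 5)/(3*(q^2 - 2*q + 1))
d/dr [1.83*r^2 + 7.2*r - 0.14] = 3.66*r + 7.2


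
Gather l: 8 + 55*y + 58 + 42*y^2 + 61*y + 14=42*y^2 + 116*y + 80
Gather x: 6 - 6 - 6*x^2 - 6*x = -6*x^2 - 6*x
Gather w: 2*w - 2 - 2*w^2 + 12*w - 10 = -2*w^2 + 14*w - 12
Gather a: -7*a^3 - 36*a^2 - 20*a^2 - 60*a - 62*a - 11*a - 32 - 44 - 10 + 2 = -7*a^3 - 56*a^2 - 133*a - 84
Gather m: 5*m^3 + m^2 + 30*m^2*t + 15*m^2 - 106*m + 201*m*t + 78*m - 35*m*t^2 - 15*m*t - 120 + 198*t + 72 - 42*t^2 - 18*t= 5*m^3 + m^2*(30*t + 16) + m*(-35*t^2 + 186*t - 28) - 42*t^2 + 180*t - 48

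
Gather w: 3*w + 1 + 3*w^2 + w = 3*w^2 + 4*w + 1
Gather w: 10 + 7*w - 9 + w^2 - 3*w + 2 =w^2 + 4*w + 3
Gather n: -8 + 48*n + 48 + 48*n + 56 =96*n + 96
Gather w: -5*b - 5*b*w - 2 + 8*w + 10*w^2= -5*b + 10*w^2 + w*(8 - 5*b) - 2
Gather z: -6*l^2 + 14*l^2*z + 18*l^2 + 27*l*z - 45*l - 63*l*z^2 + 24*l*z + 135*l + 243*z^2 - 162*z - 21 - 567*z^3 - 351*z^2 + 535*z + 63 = 12*l^2 + 90*l - 567*z^3 + z^2*(-63*l - 108) + z*(14*l^2 + 51*l + 373) + 42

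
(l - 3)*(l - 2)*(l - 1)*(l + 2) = l^4 - 4*l^3 - l^2 + 16*l - 12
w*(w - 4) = w^2 - 4*w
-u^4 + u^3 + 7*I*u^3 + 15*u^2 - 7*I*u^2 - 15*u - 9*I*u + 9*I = (u - 3*I)^2*(I*u + 1)*(I*u - I)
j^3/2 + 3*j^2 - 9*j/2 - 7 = (j/2 + 1/2)*(j - 2)*(j + 7)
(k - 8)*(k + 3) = k^2 - 5*k - 24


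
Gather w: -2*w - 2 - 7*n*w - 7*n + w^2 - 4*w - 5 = -7*n + w^2 + w*(-7*n - 6) - 7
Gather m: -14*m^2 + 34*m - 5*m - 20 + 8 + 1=-14*m^2 + 29*m - 11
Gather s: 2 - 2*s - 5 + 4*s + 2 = 2*s - 1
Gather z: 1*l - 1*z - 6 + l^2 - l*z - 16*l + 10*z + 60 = l^2 - 15*l + z*(9 - l) + 54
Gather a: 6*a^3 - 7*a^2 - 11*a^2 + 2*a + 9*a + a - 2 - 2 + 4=6*a^3 - 18*a^2 + 12*a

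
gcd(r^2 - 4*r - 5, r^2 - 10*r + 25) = r - 5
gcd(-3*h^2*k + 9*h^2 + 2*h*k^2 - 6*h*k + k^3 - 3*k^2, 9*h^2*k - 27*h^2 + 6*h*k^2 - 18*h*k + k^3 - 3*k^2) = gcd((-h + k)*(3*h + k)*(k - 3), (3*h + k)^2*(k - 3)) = 3*h*k - 9*h + k^2 - 3*k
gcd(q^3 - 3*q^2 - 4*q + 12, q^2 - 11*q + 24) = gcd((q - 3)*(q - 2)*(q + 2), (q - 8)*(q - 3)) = q - 3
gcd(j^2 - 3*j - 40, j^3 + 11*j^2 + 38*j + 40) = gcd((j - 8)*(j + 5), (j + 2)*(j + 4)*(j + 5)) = j + 5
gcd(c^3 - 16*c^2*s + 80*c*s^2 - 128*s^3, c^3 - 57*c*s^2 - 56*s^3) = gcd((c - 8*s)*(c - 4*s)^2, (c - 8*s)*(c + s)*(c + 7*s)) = -c + 8*s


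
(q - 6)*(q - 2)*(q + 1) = q^3 - 7*q^2 + 4*q + 12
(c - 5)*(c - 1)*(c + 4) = c^3 - 2*c^2 - 19*c + 20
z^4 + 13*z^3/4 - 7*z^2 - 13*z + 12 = (z - 2)*(z - 3/4)*(z + 2)*(z + 4)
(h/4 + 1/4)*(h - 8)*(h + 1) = h^3/4 - 3*h^2/2 - 15*h/4 - 2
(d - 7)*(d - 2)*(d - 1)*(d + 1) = d^4 - 9*d^3 + 13*d^2 + 9*d - 14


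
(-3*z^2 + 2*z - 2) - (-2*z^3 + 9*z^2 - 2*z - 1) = 2*z^3 - 12*z^2 + 4*z - 1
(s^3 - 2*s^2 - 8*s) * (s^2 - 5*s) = s^5 - 7*s^4 + 2*s^3 + 40*s^2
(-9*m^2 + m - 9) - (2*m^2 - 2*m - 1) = -11*m^2 + 3*m - 8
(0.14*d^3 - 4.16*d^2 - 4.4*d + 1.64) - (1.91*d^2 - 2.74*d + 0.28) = 0.14*d^3 - 6.07*d^2 - 1.66*d + 1.36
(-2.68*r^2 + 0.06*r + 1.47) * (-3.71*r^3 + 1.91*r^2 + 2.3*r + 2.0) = 9.9428*r^5 - 5.3414*r^4 - 11.5031*r^3 - 2.4143*r^2 + 3.501*r + 2.94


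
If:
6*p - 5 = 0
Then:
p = 5/6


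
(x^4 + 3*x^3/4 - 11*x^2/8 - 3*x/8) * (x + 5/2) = x^5 + 13*x^4/4 + x^3/2 - 61*x^2/16 - 15*x/16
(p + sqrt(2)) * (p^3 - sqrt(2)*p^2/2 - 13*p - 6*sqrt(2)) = p^4 + sqrt(2)*p^3/2 - 14*p^2 - 19*sqrt(2)*p - 12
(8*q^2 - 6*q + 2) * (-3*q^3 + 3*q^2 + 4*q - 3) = -24*q^5 + 42*q^4 + 8*q^3 - 42*q^2 + 26*q - 6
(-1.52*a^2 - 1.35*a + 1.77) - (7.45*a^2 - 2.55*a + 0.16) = -8.97*a^2 + 1.2*a + 1.61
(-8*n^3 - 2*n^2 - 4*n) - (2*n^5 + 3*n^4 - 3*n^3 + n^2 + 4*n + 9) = -2*n^5 - 3*n^4 - 5*n^3 - 3*n^2 - 8*n - 9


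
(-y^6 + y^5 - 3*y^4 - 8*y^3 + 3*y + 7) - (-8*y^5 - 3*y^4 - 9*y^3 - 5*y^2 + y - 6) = -y^6 + 9*y^5 + y^3 + 5*y^2 + 2*y + 13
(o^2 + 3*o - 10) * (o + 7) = o^3 + 10*o^2 + 11*o - 70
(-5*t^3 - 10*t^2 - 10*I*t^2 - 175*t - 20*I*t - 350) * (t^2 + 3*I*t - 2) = -5*t^5 - 10*t^4 - 25*I*t^4 - 135*t^3 - 50*I*t^3 - 270*t^2 - 505*I*t^2 + 350*t - 1010*I*t + 700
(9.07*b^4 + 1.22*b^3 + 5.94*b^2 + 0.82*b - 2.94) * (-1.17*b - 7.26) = -10.6119*b^5 - 67.2756*b^4 - 15.807*b^3 - 44.0838*b^2 - 2.5134*b + 21.3444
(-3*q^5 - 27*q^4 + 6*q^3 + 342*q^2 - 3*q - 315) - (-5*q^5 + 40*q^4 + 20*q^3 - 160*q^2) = 2*q^5 - 67*q^4 - 14*q^3 + 502*q^2 - 3*q - 315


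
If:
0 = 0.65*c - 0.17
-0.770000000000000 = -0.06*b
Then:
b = 12.83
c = 0.26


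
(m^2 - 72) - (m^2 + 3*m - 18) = -3*m - 54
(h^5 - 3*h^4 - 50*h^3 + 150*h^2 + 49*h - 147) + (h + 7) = h^5 - 3*h^4 - 50*h^3 + 150*h^2 + 50*h - 140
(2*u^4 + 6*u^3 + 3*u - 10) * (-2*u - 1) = -4*u^5 - 14*u^4 - 6*u^3 - 6*u^2 + 17*u + 10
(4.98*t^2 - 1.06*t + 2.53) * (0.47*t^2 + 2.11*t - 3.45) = 2.3406*t^4 + 10.0096*t^3 - 18.2285*t^2 + 8.9953*t - 8.7285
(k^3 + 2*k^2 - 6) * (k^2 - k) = k^5 + k^4 - 2*k^3 - 6*k^2 + 6*k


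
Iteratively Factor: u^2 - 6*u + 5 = (u - 1)*(u - 5)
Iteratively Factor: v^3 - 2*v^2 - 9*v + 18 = (v - 2)*(v^2 - 9) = (v - 2)*(v + 3)*(v - 3)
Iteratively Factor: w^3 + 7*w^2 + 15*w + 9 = (w + 3)*(w^2 + 4*w + 3) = (w + 1)*(w + 3)*(w + 3)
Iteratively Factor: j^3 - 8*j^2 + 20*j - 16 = (j - 2)*(j^2 - 6*j + 8) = (j - 2)^2*(j - 4)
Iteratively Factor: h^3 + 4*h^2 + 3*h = (h)*(h^2 + 4*h + 3) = h*(h + 3)*(h + 1)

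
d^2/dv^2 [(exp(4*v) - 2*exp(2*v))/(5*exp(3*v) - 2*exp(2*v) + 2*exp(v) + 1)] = (25*exp(8*v) - 30*exp(7*v) - 14*exp(6*v) - 69*exp(5*v) + 132*exp(4*v) + 168*exp(3*v) - 8*exp(2*v) - 12*exp(v) - 8)*exp(2*v)/(125*exp(9*v) - 150*exp(8*v) + 210*exp(7*v) - 53*exp(6*v) + 24*exp(5*v) + 48*exp(4*v) - exp(3*v) + 6*exp(2*v) + 6*exp(v) + 1)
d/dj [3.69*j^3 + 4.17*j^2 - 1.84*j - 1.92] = 11.07*j^2 + 8.34*j - 1.84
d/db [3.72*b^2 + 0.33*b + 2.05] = 7.44*b + 0.33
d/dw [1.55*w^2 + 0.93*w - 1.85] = 3.1*w + 0.93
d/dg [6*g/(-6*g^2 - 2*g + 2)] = 3*(3*g^2 + 1)/(9*g^4 + 6*g^3 - 5*g^2 - 2*g + 1)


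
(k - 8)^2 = k^2 - 16*k + 64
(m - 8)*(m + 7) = m^2 - m - 56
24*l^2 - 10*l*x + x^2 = (-6*l + x)*(-4*l + x)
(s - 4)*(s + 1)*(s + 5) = s^3 + 2*s^2 - 19*s - 20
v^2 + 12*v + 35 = (v + 5)*(v + 7)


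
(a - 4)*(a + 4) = a^2 - 16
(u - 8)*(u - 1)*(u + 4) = u^3 - 5*u^2 - 28*u + 32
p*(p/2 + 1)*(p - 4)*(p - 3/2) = p^4/2 - 7*p^3/4 - 5*p^2/2 + 6*p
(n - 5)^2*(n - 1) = n^3 - 11*n^2 + 35*n - 25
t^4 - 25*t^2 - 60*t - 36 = (t - 6)*(t + 1)*(t + 2)*(t + 3)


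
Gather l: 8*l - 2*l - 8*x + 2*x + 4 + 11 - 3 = 6*l - 6*x + 12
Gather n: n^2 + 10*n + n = n^2 + 11*n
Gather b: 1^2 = 1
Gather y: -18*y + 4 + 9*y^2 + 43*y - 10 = 9*y^2 + 25*y - 6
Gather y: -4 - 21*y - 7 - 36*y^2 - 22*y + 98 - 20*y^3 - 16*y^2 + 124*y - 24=-20*y^3 - 52*y^2 + 81*y + 63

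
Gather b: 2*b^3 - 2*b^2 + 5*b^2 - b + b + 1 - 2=2*b^3 + 3*b^2 - 1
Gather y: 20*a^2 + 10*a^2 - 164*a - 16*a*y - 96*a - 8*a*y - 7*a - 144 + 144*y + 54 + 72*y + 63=30*a^2 - 267*a + y*(216 - 24*a) - 27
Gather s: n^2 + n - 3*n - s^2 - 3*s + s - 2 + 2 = n^2 - 2*n - s^2 - 2*s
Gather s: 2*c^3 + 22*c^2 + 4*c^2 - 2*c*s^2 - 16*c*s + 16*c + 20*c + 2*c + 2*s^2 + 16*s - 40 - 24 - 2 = 2*c^3 + 26*c^2 + 38*c + s^2*(2 - 2*c) + s*(16 - 16*c) - 66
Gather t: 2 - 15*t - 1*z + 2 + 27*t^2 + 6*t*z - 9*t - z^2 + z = 27*t^2 + t*(6*z - 24) - z^2 + 4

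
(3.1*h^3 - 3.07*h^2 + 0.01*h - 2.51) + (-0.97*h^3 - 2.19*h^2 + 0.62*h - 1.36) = 2.13*h^3 - 5.26*h^2 + 0.63*h - 3.87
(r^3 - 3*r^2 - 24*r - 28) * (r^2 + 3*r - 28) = r^5 - 61*r^3 - 16*r^2 + 588*r + 784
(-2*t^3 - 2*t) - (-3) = -2*t^3 - 2*t + 3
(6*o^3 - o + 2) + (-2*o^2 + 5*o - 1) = 6*o^3 - 2*o^2 + 4*o + 1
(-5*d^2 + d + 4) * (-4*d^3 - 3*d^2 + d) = 20*d^5 + 11*d^4 - 24*d^3 - 11*d^2 + 4*d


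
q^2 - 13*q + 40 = (q - 8)*(q - 5)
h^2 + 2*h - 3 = (h - 1)*(h + 3)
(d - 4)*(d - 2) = d^2 - 6*d + 8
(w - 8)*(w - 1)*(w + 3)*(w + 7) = w^4 + w^3 - 61*w^2 - 109*w + 168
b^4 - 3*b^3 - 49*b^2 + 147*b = b*(b - 7)*(b - 3)*(b + 7)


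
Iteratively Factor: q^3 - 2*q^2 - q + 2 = (q - 2)*(q^2 - 1) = (q - 2)*(q - 1)*(q + 1)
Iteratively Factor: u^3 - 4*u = (u)*(u^2 - 4) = u*(u - 2)*(u + 2)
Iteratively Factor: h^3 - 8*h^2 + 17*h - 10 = (h - 1)*(h^2 - 7*h + 10) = (h - 2)*(h - 1)*(h - 5)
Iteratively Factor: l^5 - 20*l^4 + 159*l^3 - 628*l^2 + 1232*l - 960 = (l - 4)*(l^4 - 16*l^3 + 95*l^2 - 248*l + 240) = (l - 4)^2*(l^3 - 12*l^2 + 47*l - 60) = (l - 5)*(l - 4)^2*(l^2 - 7*l + 12) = (l - 5)*(l - 4)^3*(l - 3)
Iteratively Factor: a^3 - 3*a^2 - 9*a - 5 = (a - 5)*(a^2 + 2*a + 1) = (a - 5)*(a + 1)*(a + 1)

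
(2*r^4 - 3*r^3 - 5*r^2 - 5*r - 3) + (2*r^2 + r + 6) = 2*r^4 - 3*r^3 - 3*r^2 - 4*r + 3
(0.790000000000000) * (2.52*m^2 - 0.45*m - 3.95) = 1.9908*m^2 - 0.3555*m - 3.1205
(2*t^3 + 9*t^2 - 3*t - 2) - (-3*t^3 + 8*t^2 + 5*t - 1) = 5*t^3 + t^2 - 8*t - 1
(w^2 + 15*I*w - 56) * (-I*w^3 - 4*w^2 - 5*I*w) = -I*w^5 + 11*w^4 - 9*I*w^3 + 299*w^2 + 280*I*w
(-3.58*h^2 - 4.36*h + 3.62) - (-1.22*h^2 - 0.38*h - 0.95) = -2.36*h^2 - 3.98*h + 4.57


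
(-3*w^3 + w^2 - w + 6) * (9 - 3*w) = 9*w^4 - 30*w^3 + 12*w^2 - 27*w + 54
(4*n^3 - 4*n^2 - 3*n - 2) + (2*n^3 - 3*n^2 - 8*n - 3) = 6*n^3 - 7*n^2 - 11*n - 5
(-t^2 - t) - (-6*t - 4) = -t^2 + 5*t + 4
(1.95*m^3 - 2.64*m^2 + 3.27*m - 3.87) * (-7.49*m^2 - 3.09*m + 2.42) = -14.6055*m^5 + 13.7481*m^4 - 11.6157*m^3 + 12.4932*m^2 + 19.8717*m - 9.3654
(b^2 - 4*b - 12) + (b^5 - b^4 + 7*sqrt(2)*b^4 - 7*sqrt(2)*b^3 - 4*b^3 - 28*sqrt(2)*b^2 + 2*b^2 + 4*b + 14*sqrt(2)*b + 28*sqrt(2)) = b^5 - b^4 + 7*sqrt(2)*b^4 - 7*sqrt(2)*b^3 - 4*b^3 - 28*sqrt(2)*b^2 + 3*b^2 + 14*sqrt(2)*b - 12 + 28*sqrt(2)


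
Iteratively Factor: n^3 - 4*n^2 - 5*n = (n + 1)*(n^2 - 5*n) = (n - 5)*(n + 1)*(n)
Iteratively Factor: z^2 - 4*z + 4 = (z - 2)*(z - 2)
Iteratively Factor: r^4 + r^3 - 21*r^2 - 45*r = (r - 5)*(r^3 + 6*r^2 + 9*r) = r*(r - 5)*(r^2 + 6*r + 9) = r*(r - 5)*(r + 3)*(r + 3)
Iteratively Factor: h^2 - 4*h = (h - 4)*(h)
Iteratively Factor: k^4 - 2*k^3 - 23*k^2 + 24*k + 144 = (k + 3)*(k^3 - 5*k^2 - 8*k + 48) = (k + 3)^2*(k^2 - 8*k + 16) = (k - 4)*(k + 3)^2*(k - 4)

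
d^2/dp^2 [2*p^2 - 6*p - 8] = 4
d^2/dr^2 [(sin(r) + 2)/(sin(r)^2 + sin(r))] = (-sin(r) - 6 + 2/sin(r) + 8/sin(r)^2 + 4/sin(r)^3)/(sin(r) + 1)^2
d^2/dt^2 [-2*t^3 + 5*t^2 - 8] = 10 - 12*t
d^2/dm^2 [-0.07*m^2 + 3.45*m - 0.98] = -0.140000000000000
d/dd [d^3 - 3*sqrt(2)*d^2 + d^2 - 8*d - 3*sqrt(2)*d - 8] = 3*d^2 - 6*sqrt(2)*d + 2*d - 8 - 3*sqrt(2)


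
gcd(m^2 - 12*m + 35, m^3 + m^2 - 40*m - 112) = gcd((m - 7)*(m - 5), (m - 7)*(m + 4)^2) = m - 7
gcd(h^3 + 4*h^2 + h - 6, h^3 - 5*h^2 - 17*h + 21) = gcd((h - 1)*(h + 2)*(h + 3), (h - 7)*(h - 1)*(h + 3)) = h^2 + 2*h - 3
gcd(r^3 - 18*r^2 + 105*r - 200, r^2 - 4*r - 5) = r - 5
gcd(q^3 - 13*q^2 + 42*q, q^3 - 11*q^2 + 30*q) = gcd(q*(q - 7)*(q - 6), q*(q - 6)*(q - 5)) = q^2 - 6*q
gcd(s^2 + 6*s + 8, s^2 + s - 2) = s + 2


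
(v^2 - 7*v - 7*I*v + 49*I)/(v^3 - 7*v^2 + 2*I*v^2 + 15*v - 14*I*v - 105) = (v - 7*I)/(v^2 + 2*I*v + 15)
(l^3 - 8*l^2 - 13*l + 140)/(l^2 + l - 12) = (l^2 - 12*l + 35)/(l - 3)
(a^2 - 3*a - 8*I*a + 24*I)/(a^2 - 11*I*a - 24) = (a - 3)/(a - 3*I)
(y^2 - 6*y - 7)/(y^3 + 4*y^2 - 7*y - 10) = (y - 7)/(y^2 + 3*y - 10)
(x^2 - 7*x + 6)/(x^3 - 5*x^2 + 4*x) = (x - 6)/(x*(x - 4))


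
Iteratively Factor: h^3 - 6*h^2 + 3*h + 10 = (h - 5)*(h^2 - h - 2) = (h - 5)*(h + 1)*(h - 2)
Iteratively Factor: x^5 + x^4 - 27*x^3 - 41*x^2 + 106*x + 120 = (x - 5)*(x^4 + 6*x^3 + 3*x^2 - 26*x - 24) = (x - 5)*(x + 4)*(x^3 + 2*x^2 - 5*x - 6) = (x - 5)*(x + 3)*(x + 4)*(x^2 - x - 2) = (x - 5)*(x - 2)*(x + 3)*(x + 4)*(x + 1)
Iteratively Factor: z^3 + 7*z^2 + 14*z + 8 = (z + 2)*(z^2 + 5*z + 4) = (z + 2)*(z + 4)*(z + 1)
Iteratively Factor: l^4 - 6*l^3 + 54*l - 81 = (l - 3)*(l^3 - 3*l^2 - 9*l + 27) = (l - 3)*(l + 3)*(l^2 - 6*l + 9) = (l - 3)^2*(l + 3)*(l - 3)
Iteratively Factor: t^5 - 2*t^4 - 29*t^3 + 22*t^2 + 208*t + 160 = (t + 4)*(t^4 - 6*t^3 - 5*t^2 + 42*t + 40) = (t + 2)*(t + 4)*(t^3 - 8*t^2 + 11*t + 20) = (t - 4)*(t + 2)*(t + 4)*(t^2 - 4*t - 5) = (t - 5)*(t - 4)*(t + 2)*(t + 4)*(t + 1)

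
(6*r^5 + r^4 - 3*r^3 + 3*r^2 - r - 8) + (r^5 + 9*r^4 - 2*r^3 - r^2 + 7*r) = 7*r^5 + 10*r^4 - 5*r^3 + 2*r^2 + 6*r - 8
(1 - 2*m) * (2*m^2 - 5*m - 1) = -4*m^3 + 12*m^2 - 3*m - 1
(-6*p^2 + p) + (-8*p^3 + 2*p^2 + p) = -8*p^3 - 4*p^2 + 2*p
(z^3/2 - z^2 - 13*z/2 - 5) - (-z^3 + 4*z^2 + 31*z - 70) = 3*z^3/2 - 5*z^2 - 75*z/2 + 65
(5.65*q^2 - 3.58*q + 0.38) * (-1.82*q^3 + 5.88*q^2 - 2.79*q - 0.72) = -10.283*q^5 + 39.7376*q^4 - 37.5055*q^3 + 8.1546*q^2 + 1.5174*q - 0.2736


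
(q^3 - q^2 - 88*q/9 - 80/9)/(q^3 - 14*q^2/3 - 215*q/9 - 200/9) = (3*q^2 - 8*q - 16)/(3*q^2 - 19*q - 40)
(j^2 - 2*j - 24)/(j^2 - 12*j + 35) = (j^2 - 2*j - 24)/(j^2 - 12*j + 35)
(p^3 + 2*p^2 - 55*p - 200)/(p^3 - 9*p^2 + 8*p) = (p^2 + 10*p + 25)/(p*(p - 1))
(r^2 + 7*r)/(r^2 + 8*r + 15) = r*(r + 7)/(r^2 + 8*r + 15)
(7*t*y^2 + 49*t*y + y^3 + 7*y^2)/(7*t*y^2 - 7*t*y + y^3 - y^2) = (y + 7)/(y - 1)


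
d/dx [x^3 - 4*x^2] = x*(3*x - 8)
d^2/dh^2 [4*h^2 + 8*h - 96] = 8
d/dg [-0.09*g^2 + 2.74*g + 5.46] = 2.74 - 0.18*g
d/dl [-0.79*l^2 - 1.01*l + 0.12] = -1.58*l - 1.01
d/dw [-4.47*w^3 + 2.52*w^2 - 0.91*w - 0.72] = -13.41*w^2 + 5.04*w - 0.91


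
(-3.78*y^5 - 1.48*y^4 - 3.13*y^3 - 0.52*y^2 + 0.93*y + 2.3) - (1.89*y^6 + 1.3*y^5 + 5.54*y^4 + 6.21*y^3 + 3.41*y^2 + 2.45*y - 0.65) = -1.89*y^6 - 5.08*y^5 - 7.02*y^4 - 9.34*y^3 - 3.93*y^2 - 1.52*y + 2.95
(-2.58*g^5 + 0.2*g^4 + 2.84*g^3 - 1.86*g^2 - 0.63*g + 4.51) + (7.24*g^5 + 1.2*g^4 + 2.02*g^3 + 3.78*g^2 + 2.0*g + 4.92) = 4.66*g^5 + 1.4*g^4 + 4.86*g^3 + 1.92*g^2 + 1.37*g + 9.43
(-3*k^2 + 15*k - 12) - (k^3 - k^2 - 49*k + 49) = -k^3 - 2*k^2 + 64*k - 61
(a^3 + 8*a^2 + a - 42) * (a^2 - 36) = a^5 + 8*a^4 - 35*a^3 - 330*a^2 - 36*a + 1512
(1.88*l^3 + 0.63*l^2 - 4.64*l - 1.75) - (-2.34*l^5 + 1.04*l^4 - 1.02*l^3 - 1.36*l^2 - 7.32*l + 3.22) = 2.34*l^5 - 1.04*l^4 + 2.9*l^3 + 1.99*l^2 + 2.68*l - 4.97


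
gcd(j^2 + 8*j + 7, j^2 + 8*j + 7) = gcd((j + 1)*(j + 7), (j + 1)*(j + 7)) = j^2 + 8*j + 7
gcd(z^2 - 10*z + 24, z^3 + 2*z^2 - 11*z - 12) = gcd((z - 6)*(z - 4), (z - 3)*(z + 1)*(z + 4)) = 1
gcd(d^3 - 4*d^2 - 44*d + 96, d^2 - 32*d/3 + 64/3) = d - 8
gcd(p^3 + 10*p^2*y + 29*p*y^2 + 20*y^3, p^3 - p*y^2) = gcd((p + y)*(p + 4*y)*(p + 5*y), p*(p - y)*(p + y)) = p + y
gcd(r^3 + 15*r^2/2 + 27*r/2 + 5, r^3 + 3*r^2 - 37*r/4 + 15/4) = r + 5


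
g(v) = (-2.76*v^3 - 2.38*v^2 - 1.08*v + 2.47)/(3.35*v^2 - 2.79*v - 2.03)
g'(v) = (2.79 - 6.7*v)*(-2.76*v^3 - 2.38*v^2 - 1.08*v + 2.47)/(3.35*v^2 - 2.79*v - 2.03)^2 + (-8.28*v^2 - 4.76*v - 1.08)/(3.35*v^2 - 2.79*v - 2.03) = (-9.246*v^4 + 15.4008*v^3 + 27.0666*v^2 - 6.88620000000001*v + 9.0837)/(11.2225*v^4 - 18.693*v^3 - 5.8169*v^2 + 11.3274*v + 4.1209)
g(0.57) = -0.23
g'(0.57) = 2.47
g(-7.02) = 4.64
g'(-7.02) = -0.79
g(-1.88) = 0.96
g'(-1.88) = -0.44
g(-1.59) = 0.85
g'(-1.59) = -0.28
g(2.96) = -4.89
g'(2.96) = -0.23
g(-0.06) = -1.37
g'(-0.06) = 2.80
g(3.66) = -5.17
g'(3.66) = -0.52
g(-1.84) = 0.94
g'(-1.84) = -0.42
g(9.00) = -9.06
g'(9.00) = -0.79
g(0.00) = -1.22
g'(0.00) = 2.20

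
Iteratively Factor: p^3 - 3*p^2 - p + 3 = (p - 3)*(p^2 - 1) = (p - 3)*(p + 1)*(p - 1)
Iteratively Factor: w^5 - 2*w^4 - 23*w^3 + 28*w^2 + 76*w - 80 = (w + 4)*(w^4 - 6*w^3 + w^2 + 24*w - 20) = (w + 2)*(w + 4)*(w^3 - 8*w^2 + 17*w - 10) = (w - 5)*(w + 2)*(w + 4)*(w^2 - 3*w + 2) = (w - 5)*(w - 1)*(w + 2)*(w + 4)*(w - 2)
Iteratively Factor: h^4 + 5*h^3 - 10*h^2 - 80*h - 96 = (h + 3)*(h^3 + 2*h^2 - 16*h - 32) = (h + 2)*(h + 3)*(h^2 - 16) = (h - 4)*(h + 2)*(h + 3)*(h + 4)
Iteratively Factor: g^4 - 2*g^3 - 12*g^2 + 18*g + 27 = (g + 1)*(g^3 - 3*g^2 - 9*g + 27) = (g + 1)*(g + 3)*(g^2 - 6*g + 9) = (g - 3)*(g + 1)*(g + 3)*(g - 3)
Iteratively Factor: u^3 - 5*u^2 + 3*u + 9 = (u + 1)*(u^2 - 6*u + 9) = (u - 3)*(u + 1)*(u - 3)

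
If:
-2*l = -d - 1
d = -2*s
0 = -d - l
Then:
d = -1/3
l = 1/3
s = 1/6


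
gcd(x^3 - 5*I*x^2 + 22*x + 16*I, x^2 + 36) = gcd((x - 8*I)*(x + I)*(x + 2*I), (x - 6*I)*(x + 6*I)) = 1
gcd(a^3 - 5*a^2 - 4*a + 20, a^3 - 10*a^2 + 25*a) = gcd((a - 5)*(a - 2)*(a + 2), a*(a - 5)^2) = a - 5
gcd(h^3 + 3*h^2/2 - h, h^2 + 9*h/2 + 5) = h + 2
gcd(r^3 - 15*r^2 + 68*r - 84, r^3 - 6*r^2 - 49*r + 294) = r^2 - 13*r + 42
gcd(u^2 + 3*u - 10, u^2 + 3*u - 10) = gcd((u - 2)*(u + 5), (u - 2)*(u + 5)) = u^2 + 3*u - 10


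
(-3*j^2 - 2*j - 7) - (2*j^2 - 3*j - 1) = -5*j^2 + j - 6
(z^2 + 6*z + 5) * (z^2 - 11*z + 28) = z^4 - 5*z^3 - 33*z^2 + 113*z + 140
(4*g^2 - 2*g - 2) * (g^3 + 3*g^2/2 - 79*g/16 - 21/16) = 4*g^5 + 4*g^4 - 99*g^3/4 + 13*g^2/8 + 25*g/2 + 21/8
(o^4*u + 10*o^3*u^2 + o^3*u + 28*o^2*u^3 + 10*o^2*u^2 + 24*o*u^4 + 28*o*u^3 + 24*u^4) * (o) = o^5*u + 10*o^4*u^2 + o^4*u + 28*o^3*u^3 + 10*o^3*u^2 + 24*o^2*u^4 + 28*o^2*u^3 + 24*o*u^4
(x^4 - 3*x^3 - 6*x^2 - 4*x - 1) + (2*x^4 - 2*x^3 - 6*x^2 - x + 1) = 3*x^4 - 5*x^3 - 12*x^2 - 5*x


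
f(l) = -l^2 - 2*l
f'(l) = -2*l - 2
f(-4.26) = -9.63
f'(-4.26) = 6.52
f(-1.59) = 0.65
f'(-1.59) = 1.18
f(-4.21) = -9.30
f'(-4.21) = 6.42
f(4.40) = -28.16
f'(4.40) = -10.80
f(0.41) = -0.99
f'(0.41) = -2.82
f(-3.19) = -3.80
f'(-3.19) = 4.38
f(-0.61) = 0.85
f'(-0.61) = -0.78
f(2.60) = -11.96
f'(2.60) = -7.20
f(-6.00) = -24.00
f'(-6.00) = 10.00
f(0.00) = 0.00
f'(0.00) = -2.00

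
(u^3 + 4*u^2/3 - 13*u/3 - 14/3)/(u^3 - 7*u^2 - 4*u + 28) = (3*u^2 + 10*u + 7)/(3*(u^2 - 5*u - 14))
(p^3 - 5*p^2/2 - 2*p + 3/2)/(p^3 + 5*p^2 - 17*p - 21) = (p - 1/2)/(p + 7)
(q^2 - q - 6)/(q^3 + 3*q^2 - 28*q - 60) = (q - 3)/(q^2 + q - 30)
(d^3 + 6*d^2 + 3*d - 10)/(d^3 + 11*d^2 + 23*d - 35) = (d + 2)/(d + 7)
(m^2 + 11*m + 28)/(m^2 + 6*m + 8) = (m + 7)/(m + 2)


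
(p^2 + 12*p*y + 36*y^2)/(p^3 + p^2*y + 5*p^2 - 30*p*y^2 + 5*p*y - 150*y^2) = (-p - 6*y)/(-p^2 + 5*p*y - 5*p + 25*y)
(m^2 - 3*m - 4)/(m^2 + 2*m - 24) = (m + 1)/(m + 6)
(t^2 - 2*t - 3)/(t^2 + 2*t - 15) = (t + 1)/(t + 5)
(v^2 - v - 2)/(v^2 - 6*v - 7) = (v - 2)/(v - 7)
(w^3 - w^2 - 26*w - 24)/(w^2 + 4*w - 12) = (w^3 - w^2 - 26*w - 24)/(w^2 + 4*w - 12)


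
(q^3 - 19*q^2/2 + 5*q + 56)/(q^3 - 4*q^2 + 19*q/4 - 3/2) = 2*(2*q^3 - 19*q^2 + 10*q + 112)/(4*q^3 - 16*q^2 + 19*q - 6)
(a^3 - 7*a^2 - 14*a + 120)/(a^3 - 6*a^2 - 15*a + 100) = (a - 6)/(a - 5)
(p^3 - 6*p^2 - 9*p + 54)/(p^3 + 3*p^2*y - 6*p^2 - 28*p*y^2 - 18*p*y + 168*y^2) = (9 - p^2)/(-p^2 - 3*p*y + 28*y^2)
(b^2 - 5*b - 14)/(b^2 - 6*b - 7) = (b + 2)/(b + 1)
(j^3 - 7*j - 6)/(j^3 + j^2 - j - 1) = (j^2 - j - 6)/(j^2 - 1)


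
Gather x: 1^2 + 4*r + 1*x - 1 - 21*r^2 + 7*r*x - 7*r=-21*r^2 - 3*r + x*(7*r + 1)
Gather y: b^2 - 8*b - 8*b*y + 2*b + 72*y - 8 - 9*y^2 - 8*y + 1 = b^2 - 6*b - 9*y^2 + y*(64 - 8*b) - 7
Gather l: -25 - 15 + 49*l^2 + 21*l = 49*l^2 + 21*l - 40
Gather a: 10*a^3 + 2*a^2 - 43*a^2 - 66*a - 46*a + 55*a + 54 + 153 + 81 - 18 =10*a^3 - 41*a^2 - 57*a + 270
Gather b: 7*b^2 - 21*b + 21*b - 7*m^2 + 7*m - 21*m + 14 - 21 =7*b^2 - 7*m^2 - 14*m - 7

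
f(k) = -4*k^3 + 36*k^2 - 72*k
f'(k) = -12*k^2 + 72*k - 72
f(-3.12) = 696.56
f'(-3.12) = -413.45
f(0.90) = -38.56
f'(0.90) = -16.92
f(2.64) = -12.77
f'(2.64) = 34.44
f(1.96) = -32.94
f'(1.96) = 23.02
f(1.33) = -41.49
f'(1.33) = 2.53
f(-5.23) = 1933.49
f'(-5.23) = -776.79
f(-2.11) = 349.77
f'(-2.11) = -277.35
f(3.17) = 6.10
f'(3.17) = 35.65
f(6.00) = 0.00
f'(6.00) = -72.00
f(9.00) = -648.00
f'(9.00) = -396.00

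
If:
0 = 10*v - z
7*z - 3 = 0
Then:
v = 3/70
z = 3/7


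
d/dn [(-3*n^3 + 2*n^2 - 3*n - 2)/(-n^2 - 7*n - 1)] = (3*n^4 + 42*n^3 - 8*n^2 - 8*n - 11)/(n^4 + 14*n^3 + 51*n^2 + 14*n + 1)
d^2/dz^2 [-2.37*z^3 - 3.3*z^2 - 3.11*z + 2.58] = -14.22*z - 6.6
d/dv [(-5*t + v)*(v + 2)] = -5*t + 2*v + 2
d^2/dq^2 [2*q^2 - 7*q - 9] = 4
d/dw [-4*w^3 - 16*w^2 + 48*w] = -12*w^2 - 32*w + 48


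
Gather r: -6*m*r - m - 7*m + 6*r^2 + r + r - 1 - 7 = -8*m + 6*r^2 + r*(2 - 6*m) - 8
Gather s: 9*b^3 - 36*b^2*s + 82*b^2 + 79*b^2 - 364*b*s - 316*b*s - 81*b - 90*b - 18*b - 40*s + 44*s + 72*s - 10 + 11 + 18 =9*b^3 + 161*b^2 - 189*b + s*(-36*b^2 - 680*b + 76) + 19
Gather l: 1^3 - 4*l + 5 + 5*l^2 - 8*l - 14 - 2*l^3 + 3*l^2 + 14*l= -2*l^3 + 8*l^2 + 2*l - 8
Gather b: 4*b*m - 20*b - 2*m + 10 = b*(4*m - 20) - 2*m + 10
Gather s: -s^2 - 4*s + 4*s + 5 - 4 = 1 - s^2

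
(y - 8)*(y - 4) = y^2 - 12*y + 32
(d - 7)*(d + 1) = d^2 - 6*d - 7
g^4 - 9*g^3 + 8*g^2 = g^2*(g - 8)*(g - 1)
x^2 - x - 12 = (x - 4)*(x + 3)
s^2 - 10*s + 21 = (s - 7)*(s - 3)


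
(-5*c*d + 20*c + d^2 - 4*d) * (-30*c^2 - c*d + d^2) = 150*c^3*d - 600*c^3 - 25*c^2*d^2 + 100*c^2*d - 6*c*d^3 + 24*c*d^2 + d^4 - 4*d^3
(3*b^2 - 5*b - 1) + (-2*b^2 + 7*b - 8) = b^2 + 2*b - 9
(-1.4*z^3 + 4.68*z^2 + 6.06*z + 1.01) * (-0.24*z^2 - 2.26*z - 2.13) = 0.336*z^5 + 2.0408*z^4 - 9.0492*z^3 - 23.9064*z^2 - 15.1904*z - 2.1513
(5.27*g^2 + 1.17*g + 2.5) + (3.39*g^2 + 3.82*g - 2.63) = 8.66*g^2 + 4.99*g - 0.13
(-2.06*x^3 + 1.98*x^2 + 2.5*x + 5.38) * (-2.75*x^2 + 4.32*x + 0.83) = 5.665*x^5 - 14.3442*x^4 - 0.0311999999999983*x^3 - 2.3516*x^2 + 25.3166*x + 4.4654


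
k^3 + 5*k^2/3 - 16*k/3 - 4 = (k - 2)*(k + 2/3)*(k + 3)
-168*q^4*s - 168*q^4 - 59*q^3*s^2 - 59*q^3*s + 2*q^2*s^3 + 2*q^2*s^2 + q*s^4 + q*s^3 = (-8*q + s)*(3*q + s)*(7*q + s)*(q*s + q)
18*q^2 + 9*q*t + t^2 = (3*q + t)*(6*q + t)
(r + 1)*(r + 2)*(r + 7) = r^3 + 10*r^2 + 23*r + 14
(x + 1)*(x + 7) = x^2 + 8*x + 7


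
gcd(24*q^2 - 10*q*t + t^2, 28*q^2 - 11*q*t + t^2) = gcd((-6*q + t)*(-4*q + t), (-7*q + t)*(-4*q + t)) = 4*q - t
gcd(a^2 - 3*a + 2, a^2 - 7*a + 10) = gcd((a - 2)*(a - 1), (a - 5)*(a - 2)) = a - 2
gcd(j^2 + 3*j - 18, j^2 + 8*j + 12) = j + 6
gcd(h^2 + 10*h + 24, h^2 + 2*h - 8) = h + 4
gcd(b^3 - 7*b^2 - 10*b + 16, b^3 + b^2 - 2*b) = b^2 + b - 2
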